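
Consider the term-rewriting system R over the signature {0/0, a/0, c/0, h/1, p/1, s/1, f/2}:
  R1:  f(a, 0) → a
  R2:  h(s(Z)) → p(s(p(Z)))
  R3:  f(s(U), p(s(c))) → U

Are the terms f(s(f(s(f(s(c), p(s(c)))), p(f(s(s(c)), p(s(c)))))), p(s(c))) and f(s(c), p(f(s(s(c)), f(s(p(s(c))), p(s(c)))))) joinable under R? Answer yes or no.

yes — NF(t₁) = c, NF(t₂) = c

Reduce t₁ = f(s(f(s(f(s(c), p(s(c)))), p(f(s(s(c)), p(s(c)))))), p(s(c))):
1. f(s(f(s(f(s(c), p(s(c)))), p(f(s(s(c)), p(s(c)))))), p(s(c)))  →  f(s(f(s(c), p(s(c)))), p(f(s(s(c)), p(s(c)))))   [R3 at ε]
2. f(s(f(s(c), p(s(c)))), p(f(s(s(c)), p(s(c)))))  →  f(s(c), p(f(s(s(c)), p(s(c)))))   [R3 at 1.1]
3. f(s(c), p(f(s(s(c)), p(s(c)))))  →  f(s(c), p(s(c)))   [R3 at 2.1]
4. f(s(c), p(s(c)))  →  c   [R3 at ε]

Reduce t₂ = f(s(c), p(f(s(s(c)), f(s(p(s(c))), p(s(c)))))):
1. f(s(c), p(f(s(s(c)), f(s(p(s(c))), p(s(c))))))  →  f(s(c), p(f(s(s(c)), p(s(c)))))   [R3 at 2.1.2]
2. f(s(c), p(f(s(s(c)), p(s(c)))))  →  f(s(c), p(s(c)))   [R3 at 2.1]
3. f(s(c), p(s(c)))  →  c   [R3 at ε]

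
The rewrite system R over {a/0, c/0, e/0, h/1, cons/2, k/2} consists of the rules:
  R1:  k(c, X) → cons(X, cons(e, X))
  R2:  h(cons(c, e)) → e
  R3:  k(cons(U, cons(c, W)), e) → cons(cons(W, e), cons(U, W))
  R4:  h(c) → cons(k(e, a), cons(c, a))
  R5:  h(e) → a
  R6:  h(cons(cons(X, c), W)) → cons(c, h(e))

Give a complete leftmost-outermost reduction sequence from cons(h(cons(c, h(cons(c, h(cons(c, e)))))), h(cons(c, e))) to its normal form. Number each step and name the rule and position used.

1. cons(h(cons(c, h(cons(c, h(cons(c, e)))))), h(cons(c, e)))  →  cons(h(cons(c, h(cons(c, e)))), h(cons(c, e)))   [R2 at 1.1.2.1.2]
2. cons(h(cons(c, h(cons(c, e)))), h(cons(c, e)))  →  cons(h(cons(c, e)), h(cons(c, e)))   [R2 at 1.1.2]
3. cons(h(cons(c, e)), h(cons(c, e)))  →  cons(e, h(cons(c, e)))   [R2 at 1]
4. cons(e, h(cons(c, e)))  →  cons(e, e)   [R2 at 2]

cons(e, e)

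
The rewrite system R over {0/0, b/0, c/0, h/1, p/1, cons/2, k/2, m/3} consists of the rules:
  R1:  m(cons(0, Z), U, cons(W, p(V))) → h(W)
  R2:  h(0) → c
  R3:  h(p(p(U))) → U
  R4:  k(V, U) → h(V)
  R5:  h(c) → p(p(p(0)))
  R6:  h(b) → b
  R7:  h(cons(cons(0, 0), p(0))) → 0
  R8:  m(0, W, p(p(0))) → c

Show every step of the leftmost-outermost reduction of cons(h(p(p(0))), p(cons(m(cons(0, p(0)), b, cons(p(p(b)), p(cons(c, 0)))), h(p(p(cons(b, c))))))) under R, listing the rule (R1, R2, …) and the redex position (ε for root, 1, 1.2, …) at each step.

1. cons(h(p(p(0))), p(cons(m(cons(0, p(0)), b, cons(p(p(b)), p(cons(c, 0)))), h(p(p(cons(b, c)))))))  →  cons(0, p(cons(m(cons(0, p(0)), b, cons(p(p(b)), p(cons(c, 0)))), h(p(p(cons(b, c)))))))   [R3 at 1]
2. cons(0, p(cons(m(cons(0, p(0)), b, cons(p(p(b)), p(cons(c, 0)))), h(p(p(cons(b, c)))))))  →  cons(0, p(cons(h(p(p(b))), h(p(p(cons(b, c)))))))   [R1 at 2.1.1]
3. cons(0, p(cons(h(p(p(b))), h(p(p(cons(b, c)))))))  →  cons(0, p(cons(b, h(p(p(cons(b, c)))))))   [R3 at 2.1.1]
4. cons(0, p(cons(b, h(p(p(cons(b, c)))))))  →  cons(0, p(cons(b, cons(b, c))))   [R3 at 2.1.2]

cons(0, p(cons(b, cons(b, c))))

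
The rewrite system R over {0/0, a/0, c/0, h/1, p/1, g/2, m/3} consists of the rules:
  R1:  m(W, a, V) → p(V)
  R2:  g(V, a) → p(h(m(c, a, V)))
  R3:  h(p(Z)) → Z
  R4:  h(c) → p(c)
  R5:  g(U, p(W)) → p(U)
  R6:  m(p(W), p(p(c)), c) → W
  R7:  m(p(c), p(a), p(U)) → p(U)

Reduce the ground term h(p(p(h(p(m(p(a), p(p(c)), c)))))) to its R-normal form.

1. h(p(p(h(p(m(p(a), p(p(c)), c))))))  →  p(h(p(m(p(a), p(p(c)), c))))   [R3 at ε]
2. p(h(p(m(p(a), p(p(c)), c))))  →  p(m(p(a), p(p(c)), c))   [R3 at 1]
3. p(m(p(a), p(p(c)), c))  →  p(a)   [R6 at 1]

p(a)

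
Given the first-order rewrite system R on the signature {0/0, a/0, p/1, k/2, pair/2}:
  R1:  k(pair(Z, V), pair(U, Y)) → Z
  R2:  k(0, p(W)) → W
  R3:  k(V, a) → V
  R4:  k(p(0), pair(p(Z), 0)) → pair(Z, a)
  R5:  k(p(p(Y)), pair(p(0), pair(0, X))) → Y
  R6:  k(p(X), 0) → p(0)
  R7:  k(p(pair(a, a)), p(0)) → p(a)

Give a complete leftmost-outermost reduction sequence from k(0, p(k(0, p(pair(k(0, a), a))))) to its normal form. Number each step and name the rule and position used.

pair(0, a)

1. k(0, p(k(0, p(pair(k(0, a), a)))))  →  k(0, p(pair(k(0, a), a)))   [R2 at ε]
2. k(0, p(pair(k(0, a), a)))  →  pair(k(0, a), a)   [R2 at ε]
3. pair(k(0, a), a)  →  pair(0, a)   [R3 at 1]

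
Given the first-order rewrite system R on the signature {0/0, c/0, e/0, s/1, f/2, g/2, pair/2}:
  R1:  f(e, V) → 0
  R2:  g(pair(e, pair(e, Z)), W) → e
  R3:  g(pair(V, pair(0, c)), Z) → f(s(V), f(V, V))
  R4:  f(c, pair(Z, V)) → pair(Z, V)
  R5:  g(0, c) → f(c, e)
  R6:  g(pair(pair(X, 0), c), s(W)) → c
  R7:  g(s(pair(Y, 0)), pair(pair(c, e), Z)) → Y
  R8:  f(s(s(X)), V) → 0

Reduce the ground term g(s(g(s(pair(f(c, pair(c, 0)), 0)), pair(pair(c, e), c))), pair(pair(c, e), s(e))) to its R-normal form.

1. g(s(g(s(pair(f(c, pair(c, 0)), 0)), pair(pair(c, e), c))), pair(pair(c, e), s(e)))  →  g(s(f(c, pair(c, 0))), pair(pair(c, e), s(e)))   [R7 at 1.1]
2. g(s(f(c, pair(c, 0))), pair(pair(c, e), s(e)))  →  g(s(pair(c, 0)), pair(pair(c, e), s(e)))   [R4 at 1.1]
3. g(s(pair(c, 0)), pair(pair(c, e), s(e)))  →  c   [R7 at ε]

c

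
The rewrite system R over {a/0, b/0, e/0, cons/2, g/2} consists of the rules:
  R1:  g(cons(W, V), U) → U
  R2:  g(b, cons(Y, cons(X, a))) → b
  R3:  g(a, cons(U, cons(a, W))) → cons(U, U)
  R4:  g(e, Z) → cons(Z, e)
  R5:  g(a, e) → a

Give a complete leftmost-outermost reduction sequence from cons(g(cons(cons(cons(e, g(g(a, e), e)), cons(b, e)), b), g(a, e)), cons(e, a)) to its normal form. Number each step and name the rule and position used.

1. cons(g(cons(cons(cons(e, g(g(a, e), e)), cons(b, e)), b), g(a, e)), cons(e, a))  →  cons(g(a, e), cons(e, a))   [R1 at 1]
2. cons(g(a, e), cons(e, a))  →  cons(a, cons(e, a))   [R5 at 1]

cons(a, cons(e, a))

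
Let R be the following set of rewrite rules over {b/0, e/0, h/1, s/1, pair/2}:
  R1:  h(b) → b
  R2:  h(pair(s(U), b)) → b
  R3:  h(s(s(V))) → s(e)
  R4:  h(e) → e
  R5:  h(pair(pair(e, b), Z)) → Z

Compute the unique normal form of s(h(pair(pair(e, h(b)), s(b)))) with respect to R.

1. s(h(pair(pair(e, h(b)), s(b))))  →  s(h(pair(pair(e, b), s(b))))   [R1 at 1.1.1.2]
2. s(h(pair(pair(e, b), s(b))))  →  s(s(b))   [R5 at 1]

s(s(b))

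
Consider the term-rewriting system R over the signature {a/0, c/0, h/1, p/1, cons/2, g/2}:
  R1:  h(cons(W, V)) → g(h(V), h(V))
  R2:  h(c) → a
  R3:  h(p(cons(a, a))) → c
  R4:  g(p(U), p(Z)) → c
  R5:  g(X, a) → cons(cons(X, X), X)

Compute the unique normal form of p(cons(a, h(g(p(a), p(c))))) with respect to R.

1. p(cons(a, h(g(p(a), p(c)))))  →  p(cons(a, h(c)))   [R4 at 1.2.1]
2. p(cons(a, h(c)))  →  p(cons(a, a))   [R2 at 1.2]

p(cons(a, a))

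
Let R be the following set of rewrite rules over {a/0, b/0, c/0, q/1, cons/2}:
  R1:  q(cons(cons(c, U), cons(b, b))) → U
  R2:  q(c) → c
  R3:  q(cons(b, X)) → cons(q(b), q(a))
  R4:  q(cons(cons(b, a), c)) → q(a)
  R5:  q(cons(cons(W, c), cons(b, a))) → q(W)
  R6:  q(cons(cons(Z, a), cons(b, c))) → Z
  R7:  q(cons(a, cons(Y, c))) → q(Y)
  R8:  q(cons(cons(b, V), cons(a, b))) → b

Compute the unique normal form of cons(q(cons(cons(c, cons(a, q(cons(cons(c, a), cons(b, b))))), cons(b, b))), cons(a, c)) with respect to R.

cons(cons(a, a), cons(a, c))

1. cons(q(cons(cons(c, cons(a, q(cons(cons(c, a), cons(b, b))))), cons(b, b))), cons(a, c))  →  cons(cons(a, q(cons(cons(c, a), cons(b, b)))), cons(a, c))   [R1 at 1]
2. cons(cons(a, q(cons(cons(c, a), cons(b, b)))), cons(a, c))  →  cons(cons(a, a), cons(a, c))   [R1 at 1.2]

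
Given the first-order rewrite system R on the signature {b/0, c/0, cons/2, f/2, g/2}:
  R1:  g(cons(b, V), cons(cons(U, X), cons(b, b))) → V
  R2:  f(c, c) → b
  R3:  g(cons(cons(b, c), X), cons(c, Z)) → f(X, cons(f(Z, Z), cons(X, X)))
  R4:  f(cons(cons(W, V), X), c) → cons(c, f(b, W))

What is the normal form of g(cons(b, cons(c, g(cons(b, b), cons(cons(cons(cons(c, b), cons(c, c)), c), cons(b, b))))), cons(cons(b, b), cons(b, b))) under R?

1. g(cons(b, cons(c, g(cons(b, b), cons(cons(cons(cons(c, b), cons(c, c)), c), cons(b, b))))), cons(cons(b, b), cons(b, b)))  →  cons(c, g(cons(b, b), cons(cons(cons(cons(c, b), cons(c, c)), c), cons(b, b))))   [R1 at ε]
2. cons(c, g(cons(b, b), cons(cons(cons(cons(c, b), cons(c, c)), c), cons(b, b))))  →  cons(c, b)   [R1 at 2]

cons(c, b)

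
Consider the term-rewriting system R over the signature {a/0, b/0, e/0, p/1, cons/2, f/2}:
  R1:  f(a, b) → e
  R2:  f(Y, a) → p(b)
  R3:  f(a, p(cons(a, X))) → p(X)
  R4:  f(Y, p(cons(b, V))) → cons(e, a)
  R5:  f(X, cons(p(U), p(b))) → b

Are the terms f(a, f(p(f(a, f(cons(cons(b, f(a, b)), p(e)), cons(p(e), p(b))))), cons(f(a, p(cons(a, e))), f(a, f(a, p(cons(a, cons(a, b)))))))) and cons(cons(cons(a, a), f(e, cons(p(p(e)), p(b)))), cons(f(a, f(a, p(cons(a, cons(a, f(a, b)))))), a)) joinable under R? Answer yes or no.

Reduce t₁ = f(a, f(p(f(a, f(cons(cons(b, f(a, b)), p(e)), cons(p(e), p(b))))), cons(f(a, p(cons(a, e))), f(a, f(a, p(cons(a, cons(a, b)))))))):
1. f(a, f(p(f(a, f(cons(cons(b, f(a, b)), p(e)), cons(p(e), p(b))))), cons(f(a, p(cons(a, e))), f(a, f(a, p(cons(a, cons(a, b))))))))  →  f(a, f(p(f(a, b)), cons(f(a, p(cons(a, e))), f(a, f(a, p(cons(a, cons(a, b))))))))   [R5 at 2.1.1.2]
2. f(a, f(p(f(a, b)), cons(f(a, p(cons(a, e))), f(a, f(a, p(cons(a, cons(a, b))))))))  →  f(a, f(p(e), cons(f(a, p(cons(a, e))), f(a, f(a, p(cons(a, cons(a, b))))))))   [R1 at 2.1.1]
3. f(a, f(p(e), cons(f(a, p(cons(a, e))), f(a, f(a, p(cons(a, cons(a, b))))))))  →  f(a, f(p(e), cons(p(e), f(a, f(a, p(cons(a, cons(a, b))))))))   [R3 at 2.2.1]
4. f(a, f(p(e), cons(p(e), f(a, f(a, p(cons(a, cons(a, b))))))))  →  f(a, f(p(e), cons(p(e), f(a, p(cons(a, b))))))   [R3 at 2.2.2.2]
5. f(a, f(p(e), cons(p(e), f(a, p(cons(a, b))))))  →  f(a, f(p(e), cons(p(e), p(b))))   [R3 at 2.2.2]
6. f(a, f(p(e), cons(p(e), p(b))))  →  f(a, b)   [R5 at 2]
7. f(a, b)  →  e   [R1 at ε]

Reduce t₂ = cons(cons(cons(a, a), f(e, cons(p(p(e)), p(b)))), cons(f(a, f(a, p(cons(a, cons(a, f(a, b)))))), a)):
1. cons(cons(cons(a, a), f(e, cons(p(p(e)), p(b)))), cons(f(a, f(a, p(cons(a, cons(a, f(a, b)))))), a))  →  cons(cons(cons(a, a), b), cons(f(a, f(a, p(cons(a, cons(a, f(a, b)))))), a))   [R5 at 1.2]
2. cons(cons(cons(a, a), b), cons(f(a, f(a, p(cons(a, cons(a, f(a, b)))))), a))  →  cons(cons(cons(a, a), b), cons(f(a, p(cons(a, f(a, b)))), a))   [R3 at 2.1.2]
3. cons(cons(cons(a, a), b), cons(f(a, p(cons(a, f(a, b)))), a))  →  cons(cons(cons(a, a), b), cons(p(f(a, b)), a))   [R3 at 2.1]
4. cons(cons(cons(a, a), b), cons(p(f(a, b)), a))  →  cons(cons(cons(a, a), b), cons(p(e), a))   [R1 at 2.1.1]

no — NF(t₁) = e, NF(t₂) = cons(cons(cons(a, a), b), cons(p(e), a))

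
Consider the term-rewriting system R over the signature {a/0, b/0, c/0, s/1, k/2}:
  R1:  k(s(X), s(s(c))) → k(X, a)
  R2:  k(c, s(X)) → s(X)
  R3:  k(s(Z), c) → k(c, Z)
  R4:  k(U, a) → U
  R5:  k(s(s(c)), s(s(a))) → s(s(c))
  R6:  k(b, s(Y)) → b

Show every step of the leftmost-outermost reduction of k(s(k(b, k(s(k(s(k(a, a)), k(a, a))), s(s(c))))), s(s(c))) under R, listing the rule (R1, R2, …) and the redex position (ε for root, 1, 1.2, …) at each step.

1. k(s(k(b, k(s(k(s(k(a, a)), k(a, a))), s(s(c))))), s(s(c)))  →  k(k(b, k(s(k(s(k(a, a)), k(a, a))), s(s(c)))), a)   [R1 at ε]
2. k(k(b, k(s(k(s(k(a, a)), k(a, a))), s(s(c)))), a)  →  k(b, k(s(k(s(k(a, a)), k(a, a))), s(s(c))))   [R4 at ε]
3. k(b, k(s(k(s(k(a, a)), k(a, a))), s(s(c))))  →  k(b, k(k(s(k(a, a)), k(a, a)), a))   [R1 at 2]
4. k(b, k(k(s(k(a, a)), k(a, a)), a))  →  k(b, k(s(k(a, a)), k(a, a)))   [R4 at 2]
5. k(b, k(s(k(a, a)), k(a, a)))  →  k(b, k(s(a), k(a, a)))   [R4 at 2.1.1]
6. k(b, k(s(a), k(a, a)))  →  k(b, k(s(a), a))   [R4 at 2.2]
7. k(b, k(s(a), a))  →  k(b, s(a))   [R4 at 2]
8. k(b, s(a))  →  b   [R6 at ε]

b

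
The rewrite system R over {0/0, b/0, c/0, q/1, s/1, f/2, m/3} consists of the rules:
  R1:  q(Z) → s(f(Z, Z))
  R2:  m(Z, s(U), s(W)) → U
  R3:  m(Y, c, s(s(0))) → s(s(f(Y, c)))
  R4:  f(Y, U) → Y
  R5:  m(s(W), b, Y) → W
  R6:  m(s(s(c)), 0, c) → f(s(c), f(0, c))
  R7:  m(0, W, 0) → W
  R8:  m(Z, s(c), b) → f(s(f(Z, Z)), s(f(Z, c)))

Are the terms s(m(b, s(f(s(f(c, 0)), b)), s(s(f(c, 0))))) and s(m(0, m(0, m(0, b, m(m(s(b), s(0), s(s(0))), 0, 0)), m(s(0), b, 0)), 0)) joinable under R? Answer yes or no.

Reduce t₁ = s(m(b, s(f(s(f(c, 0)), b)), s(s(f(c, 0))))):
1. s(m(b, s(f(s(f(c, 0)), b)), s(s(f(c, 0)))))  →  s(f(s(f(c, 0)), b))   [R2 at 1]
2. s(f(s(f(c, 0)), b))  →  s(s(f(c, 0)))   [R4 at 1]
3. s(s(f(c, 0)))  →  s(s(c))   [R4 at 1.1]

Reduce t₂ = s(m(0, m(0, m(0, b, m(m(s(b), s(0), s(s(0))), 0, 0)), m(s(0), b, 0)), 0)):
1. s(m(0, m(0, m(0, b, m(m(s(b), s(0), s(s(0))), 0, 0)), m(s(0), b, 0)), 0))  →  s(m(0, m(0, b, m(m(s(b), s(0), s(s(0))), 0, 0)), m(s(0), b, 0)))   [R7 at 1]
2. s(m(0, m(0, b, m(m(s(b), s(0), s(s(0))), 0, 0)), m(s(0), b, 0)))  →  s(m(0, m(0, b, m(0, 0, 0)), m(s(0), b, 0)))   [R2 at 1.2.3.1]
3. s(m(0, m(0, b, m(0, 0, 0)), m(s(0), b, 0)))  →  s(m(0, m(0, b, 0), m(s(0), b, 0)))   [R7 at 1.2.3]
4. s(m(0, m(0, b, 0), m(s(0), b, 0)))  →  s(m(0, b, m(s(0), b, 0)))   [R7 at 1.2]
5. s(m(0, b, m(s(0), b, 0)))  →  s(m(0, b, 0))   [R5 at 1.3]
6. s(m(0, b, 0))  →  s(b)   [R7 at 1]

no — NF(t₁) = s(s(c)), NF(t₂) = s(b)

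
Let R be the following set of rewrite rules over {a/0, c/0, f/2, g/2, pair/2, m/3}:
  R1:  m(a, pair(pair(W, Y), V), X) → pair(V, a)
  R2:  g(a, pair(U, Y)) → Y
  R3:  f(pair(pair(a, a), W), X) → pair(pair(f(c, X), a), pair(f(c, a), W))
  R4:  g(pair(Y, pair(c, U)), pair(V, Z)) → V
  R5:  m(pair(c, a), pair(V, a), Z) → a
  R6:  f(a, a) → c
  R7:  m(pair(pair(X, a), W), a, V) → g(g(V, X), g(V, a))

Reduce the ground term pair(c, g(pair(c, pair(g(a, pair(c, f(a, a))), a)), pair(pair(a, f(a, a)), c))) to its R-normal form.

1. pair(c, g(pair(c, pair(g(a, pair(c, f(a, a))), a)), pair(pair(a, f(a, a)), c)))  →  pair(c, g(pair(c, pair(f(a, a), a)), pair(pair(a, f(a, a)), c)))   [R2 at 2.1.2.1]
2. pair(c, g(pair(c, pair(f(a, a), a)), pair(pair(a, f(a, a)), c)))  →  pair(c, g(pair(c, pair(c, a)), pair(pair(a, f(a, a)), c)))   [R6 at 2.1.2.1]
3. pair(c, g(pair(c, pair(c, a)), pair(pair(a, f(a, a)), c)))  →  pair(c, pair(a, f(a, a)))   [R4 at 2]
4. pair(c, pair(a, f(a, a)))  →  pair(c, pair(a, c))   [R6 at 2.2]

pair(c, pair(a, c))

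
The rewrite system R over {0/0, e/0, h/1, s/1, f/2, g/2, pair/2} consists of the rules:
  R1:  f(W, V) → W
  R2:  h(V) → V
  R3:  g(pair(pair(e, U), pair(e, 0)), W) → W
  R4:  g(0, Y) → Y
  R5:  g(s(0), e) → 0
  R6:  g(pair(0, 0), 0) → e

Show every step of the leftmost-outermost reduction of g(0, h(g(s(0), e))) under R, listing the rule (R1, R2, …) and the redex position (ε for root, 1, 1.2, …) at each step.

1. g(0, h(g(s(0), e)))  →  h(g(s(0), e))   [R4 at ε]
2. h(g(s(0), e))  →  g(s(0), e)   [R2 at ε]
3. g(s(0), e)  →  0   [R5 at ε]

0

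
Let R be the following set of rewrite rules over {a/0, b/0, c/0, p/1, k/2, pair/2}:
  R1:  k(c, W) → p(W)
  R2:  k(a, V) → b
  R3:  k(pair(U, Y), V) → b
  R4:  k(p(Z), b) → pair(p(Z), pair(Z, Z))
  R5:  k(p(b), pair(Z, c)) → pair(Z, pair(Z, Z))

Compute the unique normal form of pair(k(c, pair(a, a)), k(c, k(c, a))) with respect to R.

1. pair(k(c, pair(a, a)), k(c, k(c, a)))  →  pair(p(pair(a, a)), k(c, k(c, a)))   [R1 at 1]
2. pair(p(pair(a, a)), k(c, k(c, a)))  →  pair(p(pair(a, a)), p(k(c, a)))   [R1 at 2]
3. pair(p(pair(a, a)), p(k(c, a)))  →  pair(p(pair(a, a)), p(p(a)))   [R1 at 2.1]

pair(p(pair(a, a)), p(p(a)))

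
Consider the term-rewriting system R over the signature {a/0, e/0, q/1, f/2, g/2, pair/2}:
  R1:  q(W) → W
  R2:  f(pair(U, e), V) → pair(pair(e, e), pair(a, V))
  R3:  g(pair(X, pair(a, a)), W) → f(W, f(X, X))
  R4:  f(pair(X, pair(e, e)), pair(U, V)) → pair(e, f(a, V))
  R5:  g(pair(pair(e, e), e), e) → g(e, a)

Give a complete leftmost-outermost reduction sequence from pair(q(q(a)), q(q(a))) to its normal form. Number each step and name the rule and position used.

pair(a, a)

1. pair(q(q(a)), q(q(a)))  →  pair(q(a), q(q(a)))   [R1 at 1]
2. pair(q(a), q(q(a)))  →  pair(a, q(q(a)))   [R1 at 1]
3. pair(a, q(q(a)))  →  pair(a, q(a))   [R1 at 2]
4. pair(a, q(a))  →  pair(a, a)   [R1 at 2]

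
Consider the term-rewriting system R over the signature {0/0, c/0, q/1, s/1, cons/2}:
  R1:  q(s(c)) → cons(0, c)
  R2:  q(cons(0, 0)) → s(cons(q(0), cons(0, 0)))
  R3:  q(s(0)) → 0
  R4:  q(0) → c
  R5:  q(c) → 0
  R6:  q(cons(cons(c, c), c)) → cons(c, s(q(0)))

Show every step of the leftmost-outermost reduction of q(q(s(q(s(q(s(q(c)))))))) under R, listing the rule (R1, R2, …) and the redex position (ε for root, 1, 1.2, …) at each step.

c

1. q(q(s(q(s(q(s(q(c))))))))  →  q(q(s(q(s(q(s(0)))))))   [R5 at 1.1.1.1.1.1.1]
2. q(q(s(q(s(q(s(0)))))))  →  q(q(s(q(s(0)))))   [R3 at 1.1.1.1.1]
3. q(q(s(q(s(0)))))  →  q(q(s(0)))   [R3 at 1.1.1]
4. q(q(s(0)))  →  q(0)   [R3 at 1]
5. q(0)  →  c   [R4 at ε]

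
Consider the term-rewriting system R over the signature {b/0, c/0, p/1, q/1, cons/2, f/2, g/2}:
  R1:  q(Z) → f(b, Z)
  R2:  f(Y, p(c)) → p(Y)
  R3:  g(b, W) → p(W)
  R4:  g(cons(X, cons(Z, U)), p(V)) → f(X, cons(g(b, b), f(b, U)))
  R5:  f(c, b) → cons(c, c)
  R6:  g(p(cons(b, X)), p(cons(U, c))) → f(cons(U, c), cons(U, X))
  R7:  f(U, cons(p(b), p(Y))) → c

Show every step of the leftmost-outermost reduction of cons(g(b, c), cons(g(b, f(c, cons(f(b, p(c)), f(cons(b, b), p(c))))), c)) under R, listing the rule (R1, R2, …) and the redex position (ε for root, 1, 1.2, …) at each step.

cons(p(c), cons(p(c), c))

1. cons(g(b, c), cons(g(b, f(c, cons(f(b, p(c)), f(cons(b, b), p(c))))), c))  →  cons(p(c), cons(g(b, f(c, cons(f(b, p(c)), f(cons(b, b), p(c))))), c))   [R3 at 1]
2. cons(p(c), cons(g(b, f(c, cons(f(b, p(c)), f(cons(b, b), p(c))))), c))  →  cons(p(c), cons(p(f(c, cons(f(b, p(c)), f(cons(b, b), p(c))))), c))   [R3 at 2.1]
3. cons(p(c), cons(p(f(c, cons(f(b, p(c)), f(cons(b, b), p(c))))), c))  →  cons(p(c), cons(p(f(c, cons(p(b), f(cons(b, b), p(c))))), c))   [R2 at 2.1.1.2.1]
4. cons(p(c), cons(p(f(c, cons(p(b), f(cons(b, b), p(c))))), c))  →  cons(p(c), cons(p(f(c, cons(p(b), p(cons(b, b))))), c))   [R2 at 2.1.1.2.2]
5. cons(p(c), cons(p(f(c, cons(p(b), p(cons(b, b))))), c))  →  cons(p(c), cons(p(c), c))   [R7 at 2.1.1]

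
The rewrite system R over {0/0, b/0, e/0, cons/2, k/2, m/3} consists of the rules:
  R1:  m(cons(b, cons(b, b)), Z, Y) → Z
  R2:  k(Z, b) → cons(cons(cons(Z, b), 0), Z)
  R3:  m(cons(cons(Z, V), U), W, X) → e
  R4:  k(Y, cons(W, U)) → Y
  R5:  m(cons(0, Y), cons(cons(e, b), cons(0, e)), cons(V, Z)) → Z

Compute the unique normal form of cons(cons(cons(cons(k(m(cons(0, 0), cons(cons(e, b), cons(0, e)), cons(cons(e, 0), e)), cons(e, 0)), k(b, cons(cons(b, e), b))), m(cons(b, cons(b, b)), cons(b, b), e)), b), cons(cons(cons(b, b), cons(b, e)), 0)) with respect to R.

cons(cons(cons(cons(e, b), cons(b, b)), b), cons(cons(cons(b, b), cons(b, e)), 0))

1. cons(cons(cons(cons(k(m(cons(0, 0), cons(cons(e, b), cons(0, e)), cons(cons(e, 0), e)), cons(e, 0)), k(b, cons(cons(b, e), b))), m(cons(b, cons(b, b)), cons(b, b), e)), b), cons(cons(cons(b, b), cons(b, e)), 0))  →  cons(cons(cons(cons(m(cons(0, 0), cons(cons(e, b), cons(0, e)), cons(cons(e, 0), e)), k(b, cons(cons(b, e), b))), m(cons(b, cons(b, b)), cons(b, b), e)), b), cons(cons(cons(b, b), cons(b, e)), 0))   [R4 at 1.1.1.1]
2. cons(cons(cons(cons(m(cons(0, 0), cons(cons(e, b), cons(0, e)), cons(cons(e, 0), e)), k(b, cons(cons(b, e), b))), m(cons(b, cons(b, b)), cons(b, b), e)), b), cons(cons(cons(b, b), cons(b, e)), 0))  →  cons(cons(cons(cons(e, k(b, cons(cons(b, e), b))), m(cons(b, cons(b, b)), cons(b, b), e)), b), cons(cons(cons(b, b), cons(b, e)), 0))   [R5 at 1.1.1.1]
3. cons(cons(cons(cons(e, k(b, cons(cons(b, e), b))), m(cons(b, cons(b, b)), cons(b, b), e)), b), cons(cons(cons(b, b), cons(b, e)), 0))  →  cons(cons(cons(cons(e, b), m(cons(b, cons(b, b)), cons(b, b), e)), b), cons(cons(cons(b, b), cons(b, e)), 0))   [R4 at 1.1.1.2]
4. cons(cons(cons(cons(e, b), m(cons(b, cons(b, b)), cons(b, b), e)), b), cons(cons(cons(b, b), cons(b, e)), 0))  →  cons(cons(cons(cons(e, b), cons(b, b)), b), cons(cons(cons(b, b), cons(b, e)), 0))   [R1 at 1.1.2]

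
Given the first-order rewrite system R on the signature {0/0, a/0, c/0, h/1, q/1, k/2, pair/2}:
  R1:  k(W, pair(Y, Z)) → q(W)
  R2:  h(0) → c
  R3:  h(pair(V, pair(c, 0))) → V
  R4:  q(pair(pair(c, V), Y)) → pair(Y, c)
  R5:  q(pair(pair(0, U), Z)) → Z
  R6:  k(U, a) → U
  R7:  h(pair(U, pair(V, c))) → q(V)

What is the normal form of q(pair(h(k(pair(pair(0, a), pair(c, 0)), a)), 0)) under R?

0

1. q(pair(h(k(pair(pair(0, a), pair(c, 0)), a)), 0))  →  q(pair(h(pair(pair(0, a), pair(c, 0))), 0))   [R6 at 1.1.1]
2. q(pair(h(pair(pair(0, a), pair(c, 0))), 0))  →  q(pair(pair(0, a), 0))   [R3 at 1.1]
3. q(pair(pair(0, a), 0))  →  0   [R5 at ε]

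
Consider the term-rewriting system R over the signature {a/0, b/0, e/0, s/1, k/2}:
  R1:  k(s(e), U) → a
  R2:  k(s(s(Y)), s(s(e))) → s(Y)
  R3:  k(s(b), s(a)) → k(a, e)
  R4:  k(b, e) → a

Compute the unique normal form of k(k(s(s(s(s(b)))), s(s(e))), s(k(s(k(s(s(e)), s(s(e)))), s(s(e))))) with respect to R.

s(s(b))

1. k(k(s(s(s(s(b)))), s(s(e))), s(k(s(k(s(s(e)), s(s(e)))), s(s(e)))))  →  k(s(s(s(b))), s(k(s(k(s(s(e)), s(s(e)))), s(s(e)))))   [R2 at 1]
2. k(s(s(s(b))), s(k(s(k(s(s(e)), s(s(e)))), s(s(e)))))  →  k(s(s(s(b))), s(k(s(s(e)), s(s(e)))))   [R2 at 2.1.1.1]
3. k(s(s(s(b))), s(k(s(s(e)), s(s(e)))))  →  k(s(s(s(b))), s(s(e)))   [R2 at 2.1]
4. k(s(s(s(b))), s(s(e)))  →  s(s(b))   [R2 at ε]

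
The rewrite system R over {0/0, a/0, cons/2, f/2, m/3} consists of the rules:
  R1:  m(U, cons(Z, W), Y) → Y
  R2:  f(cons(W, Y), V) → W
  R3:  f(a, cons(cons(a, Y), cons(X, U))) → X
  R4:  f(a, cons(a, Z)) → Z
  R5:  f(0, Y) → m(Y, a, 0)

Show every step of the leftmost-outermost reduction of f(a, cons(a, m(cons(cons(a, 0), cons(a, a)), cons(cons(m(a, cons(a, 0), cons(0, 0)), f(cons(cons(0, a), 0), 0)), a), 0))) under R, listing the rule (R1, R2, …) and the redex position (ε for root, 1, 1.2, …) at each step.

0

1. f(a, cons(a, m(cons(cons(a, 0), cons(a, a)), cons(cons(m(a, cons(a, 0), cons(0, 0)), f(cons(cons(0, a), 0), 0)), a), 0)))  →  m(cons(cons(a, 0), cons(a, a)), cons(cons(m(a, cons(a, 0), cons(0, 0)), f(cons(cons(0, a), 0), 0)), a), 0)   [R4 at ε]
2. m(cons(cons(a, 0), cons(a, a)), cons(cons(m(a, cons(a, 0), cons(0, 0)), f(cons(cons(0, a), 0), 0)), a), 0)  →  0   [R1 at ε]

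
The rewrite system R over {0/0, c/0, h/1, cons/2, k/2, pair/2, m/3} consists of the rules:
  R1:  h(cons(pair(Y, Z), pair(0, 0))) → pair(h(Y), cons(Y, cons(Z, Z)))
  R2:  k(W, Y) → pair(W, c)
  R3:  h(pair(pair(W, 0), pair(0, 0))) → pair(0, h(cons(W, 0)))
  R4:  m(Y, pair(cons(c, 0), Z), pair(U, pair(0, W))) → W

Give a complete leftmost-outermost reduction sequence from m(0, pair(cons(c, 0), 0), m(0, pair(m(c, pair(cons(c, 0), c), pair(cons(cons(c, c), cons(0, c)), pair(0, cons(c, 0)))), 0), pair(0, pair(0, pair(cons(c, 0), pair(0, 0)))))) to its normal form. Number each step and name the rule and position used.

1. m(0, pair(cons(c, 0), 0), m(0, pair(m(c, pair(cons(c, 0), c), pair(cons(cons(c, c), cons(0, c)), pair(0, cons(c, 0)))), 0), pair(0, pair(0, pair(cons(c, 0), pair(0, 0))))))  →  m(0, pair(cons(c, 0), 0), m(0, pair(cons(c, 0), 0), pair(0, pair(0, pair(cons(c, 0), pair(0, 0))))))   [R4 at 3.2.1]
2. m(0, pair(cons(c, 0), 0), m(0, pair(cons(c, 0), 0), pair(0, pair(0, pair(cons(c, 0), pair(0, 0))))))  →  m(0, pair(cons(c, 0), 0), pair(cons(c, 0), pair(0, 0)))   [R4 at 3]
3. m(0, pair(cons(c, 0), 0), pair(cons(c, 0), pair(0, 0)))  →  0   [R4 at ε]

0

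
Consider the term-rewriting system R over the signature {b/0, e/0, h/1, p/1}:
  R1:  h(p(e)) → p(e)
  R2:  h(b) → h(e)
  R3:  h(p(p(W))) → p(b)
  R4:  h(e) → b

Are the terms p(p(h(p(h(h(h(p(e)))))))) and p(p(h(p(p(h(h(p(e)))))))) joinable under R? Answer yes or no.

yes — NF(t₁) = p(p(p(b))), NF(t₂) = p(p(p(b)))

Reduce t₁ = p(p(h(p(h(h(h(p(e)))))))):
1. p(p(h(p(h(h(h(p(e))))))))  →  p(p(h(p(h(h(p(e)))))))   [R1 at 1.1.1.1.1.1]
2. p(p(h(p(h(h(p(e)))))))  →  p(p(h(p(h(p(e))))))   [R1 at 1.1.1.1.1]
3. p(p(h(p(h(p(e))))))  →  p(p(h(p(p(e)))))   [R1 at 1.1.1.1]
4. p(p(h(p(p(e)))))  →  p(p(p(b)))   [R3 at 1.1]

Reduce t₂ = p(p(h(p(p(h(h(p(e)))))))):
1. p(p(h(p(p(h(h(p(e))))))))  →  p(p(p(b)))   [R3 at 1.1]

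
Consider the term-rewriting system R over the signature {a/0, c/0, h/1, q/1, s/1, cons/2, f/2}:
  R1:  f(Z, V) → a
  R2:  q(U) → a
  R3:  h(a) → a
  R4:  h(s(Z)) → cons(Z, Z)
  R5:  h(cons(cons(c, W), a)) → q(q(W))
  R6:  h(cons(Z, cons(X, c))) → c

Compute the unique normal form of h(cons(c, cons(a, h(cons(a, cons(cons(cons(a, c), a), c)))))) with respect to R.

c

1. h(cons(c, cons(a, h(cons(a, cons(cons(cons(a, c), a), c))))))  →  h(cons(c, cons(a, c)))   [R6 at 1.2.2]
2. h(cons(c, cons(a, c)))  →  c   [R6 at ε]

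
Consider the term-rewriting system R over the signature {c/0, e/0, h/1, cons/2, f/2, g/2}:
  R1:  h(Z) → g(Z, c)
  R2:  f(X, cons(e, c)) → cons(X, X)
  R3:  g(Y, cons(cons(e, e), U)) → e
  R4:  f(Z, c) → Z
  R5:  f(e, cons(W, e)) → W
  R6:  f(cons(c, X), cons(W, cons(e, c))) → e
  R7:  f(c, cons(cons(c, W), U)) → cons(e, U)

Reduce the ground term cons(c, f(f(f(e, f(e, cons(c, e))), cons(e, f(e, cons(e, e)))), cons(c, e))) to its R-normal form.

cons(c, c)

1. cons(c, f(f(f(e, f(e, cons(c, e))), cons(e, f(e, cons(e, e)))), cons(c, e)))  →  cons(c, f(f(f(e, c), cons(e, f(e, cons(e, e)))), cons(c, e)))   [R5 at 2.1.1.2]
2. cons(c, f(f(f(e, c), cons(e, f(e, cons(e, e)))), cons(c, e)))  →  cons(c, f(f(e, cons(e, f(e, cons(e, e)))), cons(c, e)))   [R4 at 2.1.1]
3. cons(c, f(f(e, cons(e, f(e, cons(e, e)))), cons(c, e)))  →  cons(c, f(f(e, cons(e, e)), cons(c, e)))   [R5 at 2.1.2.2]
4. cons(c, f(f(e, cons(e, e)), cons(c, e)))  →  cons(c, f(e, cons(c, e)))   [R5 at 2.1]
5. cons(c, f(e, cons(c, e)))  →  cons(c, c)   [R5 at 2]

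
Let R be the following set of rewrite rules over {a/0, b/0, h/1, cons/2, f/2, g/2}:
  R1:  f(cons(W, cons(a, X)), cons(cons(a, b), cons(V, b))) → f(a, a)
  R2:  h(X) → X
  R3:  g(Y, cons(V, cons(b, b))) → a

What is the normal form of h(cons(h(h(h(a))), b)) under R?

cons(a, b)

1. h(cons(h(h(h(a))), b))  →  cons(h(h(h(a))), b)   [R2 at ε]
2. cons(h(h(h(a))), b)  →  cons(h(h(a)), b)   [R2 at 1]
3. cons(h(h(a)), b)  →  cons(h(a), b)   [R2 at 1]
4. cons(h(a), b)  →  cons(a, b)   [R2 at 1]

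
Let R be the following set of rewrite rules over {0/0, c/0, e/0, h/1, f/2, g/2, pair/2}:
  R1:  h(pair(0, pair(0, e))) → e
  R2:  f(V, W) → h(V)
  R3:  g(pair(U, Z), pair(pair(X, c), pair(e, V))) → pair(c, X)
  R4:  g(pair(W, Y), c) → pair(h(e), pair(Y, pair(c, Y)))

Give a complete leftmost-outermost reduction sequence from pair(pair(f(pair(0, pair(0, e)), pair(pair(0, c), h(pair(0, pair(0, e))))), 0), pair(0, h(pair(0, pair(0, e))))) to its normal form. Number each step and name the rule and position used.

1. pair(pair(f(pair(0, pair(0, e)), pair(pair(0, c), h(pair(0, pair(0, e))))), 0), pair(0, h(pair(0, pair(0, e)))))  →  pair(pair(h(pair(0, pair(0, e))), 0), pair(0, h(pair(0, pair(0, e)))))   [R2 at 1.1]
2. pair(pair(h(pair(0, pair(0, e))), 0), pair(0, h(pair(0, pair(0, e)))))  →  pair(pair(e, 0), pair(0, h(pair(0, pair(0, e)))))   [R1 at 1.1]
3. pair(pair(e, 0), pair(0, h(pair(0, pair(0, e)))))  →  pair(pair(e, 0), pair(0, e))   [R1 at 2.2]

pair(pair(e, 0), pair(0, e))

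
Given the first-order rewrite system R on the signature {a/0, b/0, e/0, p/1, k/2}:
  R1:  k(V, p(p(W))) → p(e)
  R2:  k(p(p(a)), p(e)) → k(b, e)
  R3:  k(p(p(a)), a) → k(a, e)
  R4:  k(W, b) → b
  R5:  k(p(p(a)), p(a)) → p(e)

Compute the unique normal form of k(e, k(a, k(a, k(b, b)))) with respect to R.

1. k(e, k(a, k(a, k(b, b))))  →  k(e, k(a, k(a, b)))   [R4 at 2.2.2]
2. k(e, k(a, k(a, b)))  →  k(e, k(a, b))   [R4 at 2.2]
3. k(e, k(a, b))  →  k(e, b)   [R4 at 2]
4. k(e, b)  →  b   [R4 at ε]

b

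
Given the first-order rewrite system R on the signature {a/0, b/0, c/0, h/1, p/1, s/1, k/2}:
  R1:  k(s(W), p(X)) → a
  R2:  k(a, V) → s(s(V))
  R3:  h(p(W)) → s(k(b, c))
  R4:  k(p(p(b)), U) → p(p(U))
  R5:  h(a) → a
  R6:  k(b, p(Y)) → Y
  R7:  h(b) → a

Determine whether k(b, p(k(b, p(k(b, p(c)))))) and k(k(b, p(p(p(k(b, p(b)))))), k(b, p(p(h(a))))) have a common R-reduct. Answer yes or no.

Reduce t₁ = k(b, p(k(b, p(k(b, p(c)))))):
1. k(b, p(k(b, p(k(b, p(c))))))  →  k(b, p(k(b, p(c))))   [R6 at ε]
2. k(b, p(k(b, p(c))))  →  k(b, p(c))   [R6 at ε]
3. k(b, p(c))  →  c   [R6 at ε]

Reduce t₂ = k(k(b, p(p(p(k(b, p(b)))))), k(b, p(p(h(a))))):
1. k(k(b, p(p(p(k(b, p(b)))))), k(b, p(p(h(a)))))  →  k(p(p(k(b, p(b)))), k(b, p(p(h(a)))))   [R6 at 1]
2. k(p(p(k(b, p(b)))), k(b, p(p(h(a)))))  →  k(p(p(b)), k(b, p(p(h(a)))))   [R6 at 1.1.1]
3. k(p(p(b)), k(b, p(p(h(a)))))  →  p(p(k(b, p(p(h(a))))))   [R4 at ε]
4. p(p(k(b, p(p(h(a))))))  →  p(p(p(h(a))))   [R6 at 1.1]
5. p(p(p(h(a))))  →  p(p(p(a)))   [R5 at 1.1.1]

no — NF(t₁) = c, NF(t₂) = p(p(p(a)))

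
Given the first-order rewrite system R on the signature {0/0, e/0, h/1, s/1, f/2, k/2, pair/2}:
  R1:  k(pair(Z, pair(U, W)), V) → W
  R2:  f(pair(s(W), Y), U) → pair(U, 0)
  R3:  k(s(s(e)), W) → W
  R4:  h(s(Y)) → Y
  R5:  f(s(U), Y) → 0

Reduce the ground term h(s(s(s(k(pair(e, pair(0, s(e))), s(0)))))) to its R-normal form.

1. h(s(s(s(k(pair(e, pair(0, s(e))), s(0))))))  →  s(s(k(pair(e, pair(0, s(e))), s(0))))   [R4 at ε]
2. s(s(k(pair(e, pair(0, s(e))), s(0))))  →  s(s(s(e)))   [R1 at 1.1]

s(s(s(e)))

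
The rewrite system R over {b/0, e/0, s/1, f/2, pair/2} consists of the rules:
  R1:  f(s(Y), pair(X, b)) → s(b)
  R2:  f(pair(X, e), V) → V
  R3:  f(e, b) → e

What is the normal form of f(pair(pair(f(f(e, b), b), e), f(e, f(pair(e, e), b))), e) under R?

e

1. f(pair(pair(f(f(e, b), b), e), f(e, f(pair(e, e), b))), e)  →  f(pair(pair(f(e, b), e), f(e, f(pair(e, e), b))), e)   [R3 at 1.1.1.1]
2. f(pair(pair(f(e, b), e), f(e, f(pair(e, e), b))), e)  →  f(pair(pair(e, e), f(e, f(pair(e, e), b))), e)   [R3 at 1.1.1]
3. f(pair(pair(e, e), f(e, f(pair(e, e), b))), e)  →  f(pair(pair(e, e), f(e, b)), e)   [R2 at 1.2.2]
4. f(pair(pair(e, e), f(e, b)), e)  →  f(pair(pair(e, e), e), e)   [R3 at 1.2]
5. f(pair(pair(e, e), e), e)  →  e   [R2 at ε]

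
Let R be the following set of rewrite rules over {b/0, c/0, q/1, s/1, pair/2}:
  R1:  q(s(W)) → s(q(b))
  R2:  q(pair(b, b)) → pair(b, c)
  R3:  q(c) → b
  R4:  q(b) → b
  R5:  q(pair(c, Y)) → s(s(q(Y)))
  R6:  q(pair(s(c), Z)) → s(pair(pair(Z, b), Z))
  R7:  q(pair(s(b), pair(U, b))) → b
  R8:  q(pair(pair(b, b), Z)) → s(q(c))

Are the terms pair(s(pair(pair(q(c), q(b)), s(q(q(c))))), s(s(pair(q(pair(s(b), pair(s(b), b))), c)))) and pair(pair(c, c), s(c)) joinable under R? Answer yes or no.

no — NF(t₁) = pair(s(pair(pair(b, b), s(b))), s(s(pair(b, c)))), NF(t₂) = pair(pair(c, c), s(c))

Reduce t₁ = pair(s(pair(pair(q(c), q(b)), s(q(q(c))))), s(s(pair(q(pair(s(b), pair(s(b), b))), c)))):
1. pair(s(pair(pair(q(c), q(b)), s(q(q(c))))), s(s(pair(q(pair(s(b), pair(s(b), b))), c))))  →  pair(s(pair(pair(b, q(b)), s(q(q(c))))), s(s(pair(q(pair(s(b), pair(s(b), b))), c))))   [R3 at 1.1.1.1]
2. pair(s(pair(pair(b, q(b)), s(q(q(c))))), s(s(pair(q(pair(s(b), pair(s(b), b))), c))))  →  pair(s(pair(pair(b, b), s(q(q(c))))), s(s(pair(q(pair(s(b), pair(s(b), b))), c))))   [R4 at 1.1.1.2]
3. pair(s(pair(pair(b, b), s(q(q(c))))), s(s(pair(q(pair(s(b), pair(s(b), b))), c))))  →  pair(s(pair(pair(b, b), s(q(b)))), s(s(pair(q(pair(s(b), pair(s(b), b))), c))))   [R3 at 1.1.2.1.1]
4. pair(s(pair(pair(b, b), s(q(b)))), s(s(pair(q(pair(s(b), pair(s(b), b))), c))))  →  pair(s(pair(pair(b, b), s(b))), s(s(pair(q(pair(s(b), pair(s(b), b))), c))))   [R4 at 1.1.2.1]
5. pair(s(pair(pair(b, b), s(b))), s(s(pair(q(pair(s(b), pair(s(b), b))), c))))  →  pair(s(pair(pair(b, b), s(b))), s(s(pair(b, c))))   [R7 at 2.1.1.1]

Reduce t₂ = pair(pair(c, c), s(c)):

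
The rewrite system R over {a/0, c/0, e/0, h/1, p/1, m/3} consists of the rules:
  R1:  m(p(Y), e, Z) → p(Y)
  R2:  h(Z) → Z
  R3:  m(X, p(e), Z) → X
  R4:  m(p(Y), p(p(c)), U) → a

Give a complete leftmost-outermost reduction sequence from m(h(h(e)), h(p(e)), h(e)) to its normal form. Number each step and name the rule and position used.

e

1. m(h(h(e)), h(p(e)), h(e))  →  m(h(e), h(p(e)), h(e))   [R2 at 1]
2. m(h(e), h(p(e)), h(e))  →  m(e, h(p(e)), h(e))   [R2 at 1]
3. m(e, h(p(e)), h(e))  →  m(e, p(e), h(e))   [R2 at 2]
4. m(e, p(e), h(e))  →  e   [R3 at ε]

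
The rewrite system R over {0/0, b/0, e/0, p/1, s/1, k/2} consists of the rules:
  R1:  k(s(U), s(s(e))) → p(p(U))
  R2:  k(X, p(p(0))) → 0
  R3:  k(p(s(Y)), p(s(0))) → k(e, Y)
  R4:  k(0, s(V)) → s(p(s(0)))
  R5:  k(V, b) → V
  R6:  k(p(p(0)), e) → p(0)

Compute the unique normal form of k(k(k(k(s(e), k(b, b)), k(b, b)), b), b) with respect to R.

1. k(k(k(k(s(e), k(b, b)), k(b, b)), b), b)  →  k(k(k(s(e), k(b, b)), k(b, b)), b)   [R5 at ε]
2. k(k(k(s(e), k(b, b)), k(b, b)), b)  →  k(k(s(e), k(b, b)), k(b, b))   [R5 at ε]
3. k(k(s(e), k(b, b)), k(b, b))  →  k(k(s(e), b), k(b, b))   [R5 at 1.2]
4. k(k(s(e), b), k(b, b))  →  k(s(e), k(b, b))   [R5 at 1]
5. k(s(e), k(b, b))  →  k(s(e), b)   [R5 at 2]
6. k(s(e), b)  →  s(e)   [R5 at ε]

s(e)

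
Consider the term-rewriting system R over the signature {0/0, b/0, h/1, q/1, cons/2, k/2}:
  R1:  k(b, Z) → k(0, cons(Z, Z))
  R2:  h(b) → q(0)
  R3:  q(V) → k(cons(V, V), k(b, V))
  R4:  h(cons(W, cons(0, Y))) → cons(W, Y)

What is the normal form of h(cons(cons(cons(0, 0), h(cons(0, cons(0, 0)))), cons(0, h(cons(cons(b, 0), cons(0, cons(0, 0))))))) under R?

cons(cons(cons(0, 0), cons(0, 0)), cons(cons(b, 0), cons(0, 0)))

1. h(cons(cons(cons(0, 0), h(cons(0, cons(0, 0)))), cons(0, h(cons(cons(b, 0), cons(0, cons(0, 0)))))))  →  cons(cons(cons(0, 0), h(cons(0, cons(0, 0)))), h(cons(cons(b, 0), cons(0, cons(0, 0)))))   [R4 at ε]
2. cons(cons(cons(0, 0), h(cons(0, cons(0, 0)))), h(cons(cons(b, 0), cons(0, cons(0, 0)))))  →  cons(cons(cons(0, 0), cons(0, 0)), h(cons(cons(b, 0), cons(0, cons(0, 0)))))   [R4 at 1.2]
3. cons(cons(cons(0, 0), cons(0, 0)), h(cons(cons(b, 0), cons(0, cons(0, 0)))))  →  cons(cons(cons(0, 0), cons(0, 0)), cons(cons(b, 0), cons(0, 0)))   [R4 at 2]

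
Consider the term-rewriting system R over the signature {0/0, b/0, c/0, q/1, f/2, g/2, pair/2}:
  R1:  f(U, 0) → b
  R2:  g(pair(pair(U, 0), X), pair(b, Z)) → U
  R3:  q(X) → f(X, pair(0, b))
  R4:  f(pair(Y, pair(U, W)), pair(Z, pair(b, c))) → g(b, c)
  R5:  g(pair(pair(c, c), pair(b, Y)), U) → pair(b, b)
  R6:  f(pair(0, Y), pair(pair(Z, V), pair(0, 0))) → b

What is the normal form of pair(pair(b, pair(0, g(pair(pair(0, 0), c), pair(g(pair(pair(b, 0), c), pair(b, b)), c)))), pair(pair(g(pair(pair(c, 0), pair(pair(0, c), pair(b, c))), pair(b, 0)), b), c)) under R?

1. pair(pair(b, pair(0, g(pair(pair(0, 0), c), pair(g(pair(pair(b, 0), c), pair(b, b)), c)))), pair(pair(g(pair(pair(c, 0), pair(pair(0, c), pair(b, c))), pair(b, 0)), b), c))  →  pair(pair(b, pair(0, g(pair(pair(0, 0), c), pair(b, c)))), pair(pair(g(pair(pair(c, 0), pair(pair(0, c), pair(b, c))), pair(b, 0)), b), c))   [R2 at 1.2.2.2.1]
2. pair(pair(b, pair(0, g(pair(pair(0, 0), c), pair(b, c)))), pair(pair(g(pair(pair(c, 0), pair(pair(0, c), pair(b, c))), pair(b, 0)), b), c))  →  pair(pair(b, pair(0, 0)), pair(pair(g(pair(pair(c, 0), pair(pair(0, c), pair(b, c))), pair(b, 0)), b), c))   [R2 at 1.2.2]
3. pair(pair(b, pair(0, 0)), pair(pair(g(pair(pair(c, 0), pair(pair(0, c), pair(b, c))), pair(b, 0)), b), c))  →  pair(pair(b, pair(0, 0)), pair(pair(c, b), c))   [R2 at 2.1.1]

pair(pair(b, pair(0, 0)), pair(pair(c, b), c))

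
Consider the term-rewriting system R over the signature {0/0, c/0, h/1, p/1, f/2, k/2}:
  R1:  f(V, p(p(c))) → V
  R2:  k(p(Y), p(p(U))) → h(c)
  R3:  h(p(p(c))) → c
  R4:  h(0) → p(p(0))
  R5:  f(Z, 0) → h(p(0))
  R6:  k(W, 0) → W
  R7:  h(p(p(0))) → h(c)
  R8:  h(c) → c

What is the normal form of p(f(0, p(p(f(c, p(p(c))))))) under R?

p(0)

1. p(f(0, p(p(f(c, p(p(c)))))))  →  p(f(0, p(p(c))))   [R1 at 1.2.1.1]
2. p(f(0, p(p(c))))  →  p(0)   [R1 at 1]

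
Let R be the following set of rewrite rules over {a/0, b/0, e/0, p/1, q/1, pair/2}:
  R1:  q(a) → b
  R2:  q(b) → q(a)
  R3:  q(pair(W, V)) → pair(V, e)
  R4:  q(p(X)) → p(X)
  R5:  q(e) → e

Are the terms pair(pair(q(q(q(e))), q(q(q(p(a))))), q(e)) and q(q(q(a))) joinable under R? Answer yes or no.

Reduce t₁ = pair(pair(q(q(q(e))), q(q(q(p(a))))), q(e)):
1. pair(pair(q(q(q(e))), q(q(q(p(a))))), q(e))  →  pair(pair(q(q(e)), q(q(q(p(a))))), q(e))   [R5 at 1.1.1.1]
2. pair(pair(q(q(e)), q(q(q(p(a))))), q(e))  →  pair(pair(q(e), q(q(q(p(a))))), q(e))   [R5 at 1.1.1]
3. pair(pair(q(e), q(q(q(p(a))))), q(e))  →  pair(pair(e, q(q(q(p(a))))), q(e))   [R5 at 1.1]
4. pair(pair(e, q(q(q(p(a))))), q(e))  →  pair(pair(e, q(q(p(a)))), q(e))   [R4 at 1.2.1.1]
5. pair(pair(e, q(q(p(a)))), q(e))  →  pair(pair(e, q(p(a))), q(e))   [R4 at 1.2.1]
6. pair(pair(e, q(p(a))), q(e))  →  pair(pair(e, p(a)), q(e))   [R4 at 1.2]
7. pair(pair(e, p(a)), q(e))  →  pair(pair(e, p(a)), e)   [R5 at 2]

Reduce t₂ = q(q(q(a))):
1. q(q(q(a)))  →  q(q(b))   [R1 at 1.1]
2. q(q(b))  →  q(q(a))   [R2 at 1]
3. q(q(a))  →  q(b)   [R1 at 1]
4. q(b)  →  q(a)   [R2 at ε]
5. q(a)  →  b   [R1 at ε]

no — NF(t₁) = pair(pair(e, p(a)), e), NF(t₂) = b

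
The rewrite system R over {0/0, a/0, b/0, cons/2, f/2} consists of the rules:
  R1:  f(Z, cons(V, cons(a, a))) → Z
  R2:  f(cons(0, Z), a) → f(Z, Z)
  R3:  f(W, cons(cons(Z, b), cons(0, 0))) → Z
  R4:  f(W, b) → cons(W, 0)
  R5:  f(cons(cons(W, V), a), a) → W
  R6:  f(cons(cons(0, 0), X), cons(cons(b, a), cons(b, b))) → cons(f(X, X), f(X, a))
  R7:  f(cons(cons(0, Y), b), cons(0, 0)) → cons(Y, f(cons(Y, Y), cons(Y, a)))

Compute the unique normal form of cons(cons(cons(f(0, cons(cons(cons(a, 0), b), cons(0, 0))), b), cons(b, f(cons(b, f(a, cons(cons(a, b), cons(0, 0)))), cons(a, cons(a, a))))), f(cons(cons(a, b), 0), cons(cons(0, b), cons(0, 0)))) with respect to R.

1. cons(cons(cons(f(0, cons(cons(cons(a, 0), b), cons(0, 0))), b), cons(b, f(cons(b, f(a, cons(cons(a, b), cons(0, 0)))), cons(a, cons(a, a))))), f(cons(cons(a, b), 0), cons(cons(0, b), cons(0, 0))))  →  cons(cons(cons(cons(a, 0), b), cons(b, f(cons(b, f(a, cons(cons(a, b), cons(0, 0)))), cons(a, cons(a, a))))), f(cons(cons(a, b), 0), cons(cons(0, b), cons(0, 0))))   [R3 at 1.1.1]
2. cons(cons(cons(cons(a, 0), b), cons(b, f(cons(b, f(a, cons(cons(a, b), cons(0, 0)))), cons(a, cons(a, a))))), f(cons(cons(a, b), 0), cons(cons(0, b), cons(0, 0))))  →  cons(cons(cons(cons(a, 0), b), cons(b, cons(b, f(a, cons(cons(a, b), cons(0, 0)))))), f(cons(cons(a, b), 0), cons(cons(0, b), cons(0, 0))))   [R1 at 1.2.2]
3. cons(cons(cons(cons(a, 0), b), cons(b, cons(b, f(a, cons(cons(a, b), cons(0, 0)))))), f(cons(cons(a, b), 0), cons(cons(0, b), cons(0, 0))))  →  cons(cons(cons(cons(a, 0), b), cons(b, cons(b, a))), f(cons(cons(a, b), 0), cons(cons(0, b), cons(0, 0))))   [R3 at 1.2.2.2]
4. cons(cons(cons(cons(a, 0), b), cons(b, cons(b, a))), f(cons(cons(a, b), 0), cons(cons(0, b), cons(0, 0))))  →  cons(cons(cons(cons(a, 0), b), cons(b, cons(b, a))), 0)   [R3 at 2]

cons(cons(cons(cons(a, 0), b), cons(b, cons(b, a))), 0)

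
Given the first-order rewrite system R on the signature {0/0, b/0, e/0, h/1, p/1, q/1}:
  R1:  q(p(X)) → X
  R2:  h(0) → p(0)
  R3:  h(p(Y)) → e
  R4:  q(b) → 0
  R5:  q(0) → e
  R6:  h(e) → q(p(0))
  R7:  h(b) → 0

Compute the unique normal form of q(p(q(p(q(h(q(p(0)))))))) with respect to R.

1. q(p(q(p(q(h(q(p(0))))))))  →  q(p(q(h(q(p(0))))))   [R1 at ε]
2. q(p(q(h(q(p(0))))))  →  q(h(q(p(0))))   [R1 at ε]
3. q(h(q(p(0))))  →  q(h(0))   [R1 at 1.1]
4. q(h(0))  →  q(p(0))   [R2 at 1]
5. q(p(0))  →  0   [R1 at ε]

0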